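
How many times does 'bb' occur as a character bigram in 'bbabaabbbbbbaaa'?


Scanning 'bbabaabbbbbbaaa' for bigram 'bb':
  Position 0: 'bb' -> MATCH
  Position 1: 'ba' -> no
  Position 2: 'ab' -> no
  Position 3: 'ba' -> no
  Position 4: 'aa' -> no
  Position 5: 'ab' -> no
  Position 6: 'bb' -> MATCH
  Position 7: 'bb' -> MATCH
  Position 8: 'bb' -> MATCH
  Position 9: 'bb' -> MATCH
  Position 10: 'bb' -> MATCH
  Position 11: 'ba' -> no
  Position 12: 'aa' -> no
  Position 13: 'aa' -> no
Total matches: 6

6


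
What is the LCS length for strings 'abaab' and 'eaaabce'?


DP table for LCS of 'abaab' and 'eaaabce':
       e  a  a  a  b  c  e
    0  0  0  0  0  0  0  0
  a 0  0  1  1  1  1  1  1
  b 0  0  1  1  1  2  2  2
  a 0  0  1  2  2  2  2  2
  a 0  0  1  2  3  3  3  3
  b 0  0  1  2  3  4  4  4
LCS: 'aaab'
LCS length = 4

4


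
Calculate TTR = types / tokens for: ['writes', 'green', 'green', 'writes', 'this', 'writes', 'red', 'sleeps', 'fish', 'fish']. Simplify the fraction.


Tokens: 10
Unique types: ('fish', 'green', 'red', 'sleeps', 'this', 'writes') = 6
TTR = 6/10
Simplify: divide both by 2 -> 3/5
TTR = 3/5

3/5


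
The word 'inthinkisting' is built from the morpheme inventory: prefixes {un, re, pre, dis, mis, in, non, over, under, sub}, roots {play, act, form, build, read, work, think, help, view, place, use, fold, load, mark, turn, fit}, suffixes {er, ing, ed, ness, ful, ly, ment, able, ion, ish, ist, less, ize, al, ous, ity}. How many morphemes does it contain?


Segmenting 'inthinkisting' against the inventory:
  'in' -> prefix (morpheme 1)
  'think' -> root (morpheme 2)
  'ist' -> suffix (morpheme 3)
  'ing' -> suffix (morpheme 4)
Total morphemes: 4

4


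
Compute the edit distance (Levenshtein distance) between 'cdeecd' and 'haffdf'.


Building DP table for s1='cdeecd' (len 6) and s2='haffdf' (len 6):
       h  a  f  f  d  f
    0  1  2  3  4  5  6
  c 1  1  2  3  4  5  6
  d 2  2  2  3  4  4  5
  e 3  3  3  3  4  5  5
  e 4  4  4  4  4  5  6
  c 5  5  5  5  5  5  6
  d 6  6  6  6  6  5  6
Edit distance = dp[6][6] = 6

6


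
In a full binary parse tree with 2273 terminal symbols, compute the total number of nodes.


Leaf nodes (terminals): 2273
Internal nodes = n - 1 = 2273 - 1 = 2272
Total = leaves + internal = 2273 + 2272 = 4545

4545


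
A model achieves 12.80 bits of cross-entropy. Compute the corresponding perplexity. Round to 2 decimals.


Perplexity formula: PP = 2^H
H = 12.80
PP = 2^12.80
Decompose: 2^12.80 = 2^12 * 2^0.80
2^12 = 4096, 2^0.80 ~ 1.7411011
PP ~ 4096 * 1.7411011 = 7131.5501056
Rounded to 2 decimals: 7131.55

7131.55


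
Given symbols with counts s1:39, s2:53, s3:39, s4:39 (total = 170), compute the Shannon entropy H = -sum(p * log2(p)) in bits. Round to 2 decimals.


Computing entropy H = -sum(p_i * log2(p_i)):
  s1: p = 39/170 = 0.2294, -p*log2(p) = 0.4873
  s2: p = 53/170 = 0.3118, -p*log2(p) = 0.5242
  s3: p = 39/170 = 0.2294, -p*log2(p) = 0.4873
  s4: p = 39/170 = 0.2294, -p*log2(p) = 0.4873
H = sum of terms = 1.9861
Rounded to 2 decimals: 1.99

1.99


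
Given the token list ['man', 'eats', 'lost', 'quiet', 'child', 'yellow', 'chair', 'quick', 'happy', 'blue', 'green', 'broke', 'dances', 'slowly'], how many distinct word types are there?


Listing all tokens and tracking unique types:
  Token 1: 'man' -> NEW (unique so far: 1)
  Token 2: 'eats' -> NEW (unique so far: 2)
  Token 3: 'lost' -> NEW (unique so far: 3)
  Token 4: 'quiet' -> NEW (unique so far: 4)
  Token 5: 'child' -> NEW (unique so far: 5)
  Token 6: 'yellow' -> NEW (unique so far: 6)
  Token 7: 'chair' -> NEW (unique so far: 7)
  Token 8: 'quick' -> NEW (unique so far: 8)
  Token 9: 'happy' -> NEW (unique so far: 9)
  Token 10: 'blue' -> NEW (unique so far: 10)
  Token 11: 'green' -> NEW (unique so far: 11)
  Token 12: 'broke' -> NEW (unique so far: 12)
  Token 13: 'dances' -> NEW (unique so far: 13)
  Token 14: 'slowly' -> NEW (unique so far: 14)
Unique types: ('blue', 'broke', 'chair', 'child', 'dances', 'eats', 'green', 'happy', 'lost', 'man', 'quick', 'quiet', 'slowly', 'yellow')
Vocabulary size: 14

14


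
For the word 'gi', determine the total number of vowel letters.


Scanning each character of 'gi':
  Position 1: 'g' -> consonant (running count: 0)
  Position 2: 'i' -> vowel (running count: 1)
Total vowels: 1

1


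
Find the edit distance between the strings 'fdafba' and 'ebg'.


Building DP table for s1='fdafba' (len 6) and s2='ebg' (len 3):
       e  b  g
    0  1  2  3
  f 1  1  2  3
  d 2  2  2  3
  a 3  3  3  3
  f 4  4  4  4
  b 5  5  4  5
  a 6  6  5  5
Edit distance = dp[6][3] = 5

5


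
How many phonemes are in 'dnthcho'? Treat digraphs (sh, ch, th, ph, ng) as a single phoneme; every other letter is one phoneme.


Parsing 'dnthcho' greedily, digraphs first:
  'd' -> consonant phoneme (phonemes so far: 1)
  'n' -> consonant phoneme (phonemes so far: 2)
  'th' -> digraph (1 consonant phoneme) (phonemes so far: 3)
  'ch' -> digraph (1 consonant phoneme) (phonemes so far: 4)
  'o' -> vowel phoneme (phonemes so far: 5)
Total phonemes: 5

5


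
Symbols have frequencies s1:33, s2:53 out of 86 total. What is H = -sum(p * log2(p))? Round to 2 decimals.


Computing entropy H = -sum(p_i * log2(p_i)):
  s1: p = 33/86 = 0.3837, -p*log2(p) = 0.5303
  s2: p = 53/86 = 0.6163, -p*log2(p) = 0.4304
H = sum of terms = 0.9607
Rounded to 2 decimals: 0.96

0.96


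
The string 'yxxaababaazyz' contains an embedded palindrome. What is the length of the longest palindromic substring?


Scanning 'yxxaababaazyz' for palindromic substrings.
Substring at positions 3-9: 'aababaa'.
Check: reverse('aababaa') = 'aababaa' -> palindrome confirmed.
Neighbouring characters ('x' / 'z') break symmetry, so it cannot extend further.
No longer palindromic substring exists; longest length = 7

7


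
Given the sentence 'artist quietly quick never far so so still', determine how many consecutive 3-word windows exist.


Word trigrams from [8] words:
  Trigram 1: (artist quietly quick)
  Trigram 2: (quietly quick never)
  Trigram 3: (quick never far)
  Trigram 4: (never far so)
  Trigram 5: (far so so)
  Trigram 6: (so so still)
Total word trigrams: 8 - 2 = 6

6


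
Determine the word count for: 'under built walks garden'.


Counting words by splitting on spaces:
  Word 1: 'under'
  Word 2: 'built'
  Word 3: 'walks'
  Word 4: 'garden'
Total words: 4

4


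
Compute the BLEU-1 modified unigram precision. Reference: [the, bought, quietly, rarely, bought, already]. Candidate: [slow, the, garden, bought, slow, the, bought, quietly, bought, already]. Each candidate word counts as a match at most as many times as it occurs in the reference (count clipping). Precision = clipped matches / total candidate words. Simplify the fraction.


Reference word counts: {'already': 1, 'bought': 2, 'quietly': 1, 'rarely': 1, 'the': 1}
Checking each candidate word (with clipping):
  'slow' -> not in reference -> no match (matches: 0)
  'the' -> in reference (ref count 1, used 1/1) -> match (matches: 1)
  'garden' -> not in reference -> no match (matches: 1)
  'bought' -> in reference (ref count 2, used 1/2) -> match (matches: 2)
  'slow' -> not in reference -> no match (matches: 2)
  'the' -> ref count 1 already used up (1/1) -> clipped, no match (matches: 2)
  'bought' -> in reference (ref count 2, used 2/2) -> match (matches: 3)
  'quietly' -> in reference (ref count 1, used 1/1) -> match (matches: 4)
  'bought' -> ref count 2 already used up (2/2) -> clipped, no match (matches: 4)
  'already' -> in reference (ref count 1, used 1/1) -> match (matches: 5)
Clipped matches: 5, Candidate length: 10
Precision = 5/10 = 1/2

1/2


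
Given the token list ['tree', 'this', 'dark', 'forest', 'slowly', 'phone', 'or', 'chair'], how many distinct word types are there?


Listing all tokens and tracking unique types:
  Token 1: 'tree' -> NEW (unique so far: 1)
  Token 2: 'this' -> NEW (unique so far: 2)
  Token 3: 'dark' -> NEW (unique so far: 3)
  Token 4: 'forest' -> NEW (unique so far: 4)
  Token 5: 'slowly' -> NEW (unique so far: 5)
  Token 6: 'phone' -> NEW (unique so far: 6)
  Token 7: 'or' -> NEW (unique so far: 7)
  Token 8: 'chair' -> NEW (unique so far: 8)
Unique types: ('chair', 'dark', 'forest', 'or', 'phone', 'slowly', 'this', 'tree')
Vocabulary size: 8

8


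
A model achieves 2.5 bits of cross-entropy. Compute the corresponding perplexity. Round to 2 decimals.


Perplexity formula: PP = 2^H
H = 2.5
PP = 2^2.5
Decompose: 2^2.5 = 2^2 * 2^0.5 = 2^2 * sqrt(2)
2^2 = 4, sqrt(2) ~ 1.4142136
PP ~ 4 * 1.4142136 = 5.6568544
Rounded to 2 decimals: 5.66

5.66


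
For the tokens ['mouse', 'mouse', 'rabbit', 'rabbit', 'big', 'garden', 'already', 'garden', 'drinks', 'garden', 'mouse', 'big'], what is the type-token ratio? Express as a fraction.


Tokens: 12
Unique types: ('already', 'big', 'drinks', 'garden', 'mouse', 'rabbit') = 6
TTR = 6/12
Simplify: divide both by 6 -> 1/2
TTR = 1/2

1/2


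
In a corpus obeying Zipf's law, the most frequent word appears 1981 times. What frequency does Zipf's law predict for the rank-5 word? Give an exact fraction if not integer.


Zipf's law: freq(rank) = f1 / rank
f1 = 1981, rank = 5
freq = 1981 / 5
GCD(1981, 5) = 1
Simplified: 1981/5

1981/5


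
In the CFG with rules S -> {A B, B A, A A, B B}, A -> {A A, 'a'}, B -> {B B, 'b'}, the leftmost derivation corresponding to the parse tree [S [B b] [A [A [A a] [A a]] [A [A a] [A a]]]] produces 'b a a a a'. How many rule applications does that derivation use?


Every bracketed nonterminal node [X ...] in the tree is produced by exactly one rule application.
Reading the tree off as a leftmost derivation:
  Step 1: S  =>  B A   (applied S -> B A)
  Step 2: B A  =>  b A   (applied B -> b)
  Step 3: b A  =>  b A A   (applied A -> A A)
  Step 4: b A A  =>  b A A A   (applied A -> A A)
  Step 5: b A A A  =>  b a A A   (applied A -> a)
  Step 6: b a A A  =>  b a a A   (applied A -> a)
  Step 7: b a a A  =>  b a a A A   (applied A -> A A)
  Step 8: b a a A A  =>  b a a a A   (applied A -> a)
  Step 9: b a a a A  =>  b a a a a   (applied A -> a)
Final yield: b a a a a
Total rewrite steps: 9

9


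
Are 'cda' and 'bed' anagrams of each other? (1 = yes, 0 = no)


Sort characters of 'cda': 'acd'
Sort characters of 'bed': 'bde'
Sorted forms differ -> they are NOT anagrams
Result: 0

0


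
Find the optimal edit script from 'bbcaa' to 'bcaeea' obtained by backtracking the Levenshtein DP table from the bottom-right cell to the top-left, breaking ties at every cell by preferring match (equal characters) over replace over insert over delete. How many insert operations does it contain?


Edit distance = 3. Backtracking from cell (5, 6) with preference match > replace > insert > delete,
then listing the resulting alignment 'bbcaa' -> 'bcaeea' left to right:
  Step 1: delete 'b'
  Step 2: keep 'b'
  Step 3: keep 'c'
  Step 4: keep 'a'
  Step 5: insert 'e' [insertion #1]
  Step 6: insert 'e' [insertion #2]
  Step 7: keep 'a'
Total insertions: 2

2


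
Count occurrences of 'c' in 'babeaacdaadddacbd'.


Scanning 'babeaacdaadddacbd' for 'c':
  Position 6: 'c' -> MATCH (count: 1)
  Position 14: 'c' -> MATCH (count: 2)
Total occurrences of 'c': 2

2


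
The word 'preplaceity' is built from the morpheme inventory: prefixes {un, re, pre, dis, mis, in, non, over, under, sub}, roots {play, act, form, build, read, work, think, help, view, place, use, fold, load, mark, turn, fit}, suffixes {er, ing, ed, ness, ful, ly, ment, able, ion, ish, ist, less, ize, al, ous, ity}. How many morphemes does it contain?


Segmenting 'preplaceity' against the inventory:
  'pre' -> prefix (morpheme 1)
  'place' -> root (morpheme 2)
  'ity' -> suffix (morpheme 3)
Total morphemes: 3

3


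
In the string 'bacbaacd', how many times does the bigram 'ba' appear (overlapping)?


Scanning 'bacbaacd' for bigram 'ba':
  Position 0: 'ba' -> MATCH
  Position 1: 'ac' -> no
  Position 2: 'cb' -> no
  Position 3: 'ba' -> MATCH
  Position 4: 'aa' -> no
  Position 5: 'ac' -> no
  Position 6: 'cd' -> no
Total matches: 2

2


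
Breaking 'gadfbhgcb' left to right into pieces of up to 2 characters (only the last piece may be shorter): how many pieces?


'gadfbhgcb' has 9 characters.
Chunking with max size 2:
  Chunk 1: 'ga' (positions 0-1)
  Chunk 2: 'df' (positions 2-3)
  Chunk 3: 'bh' (positions 4-5)
  Chunk 4: 'gc' (positions 6-7)
  Chunk 5: 'b' (positions 8-8)
Total chunks: ceil(9 / 2) = 5

5


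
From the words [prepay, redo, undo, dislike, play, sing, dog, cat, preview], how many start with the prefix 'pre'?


Checking each word for prefix 'pre':
  'prepay' -> YES, starts with 'pre' (count: 1)
  'redo' -> no (count: 1)
  'undo' -> no (count: 1)
  'dislike' -> no (count: 1)
  'play' -> no (count: 1)
  'sing' -> no (count: 1)
  'dog' -> no (count: 1)
  'cat' -> no (count: 1)
  'preview' -> YES, starts with 'pre' (count: 2)
Total with prefix 'pre': 2

2


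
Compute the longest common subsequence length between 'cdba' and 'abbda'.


DP table for LCS of 'cdba' and 'abbda':
       a  b  b  d  a
    0  0  0  0  0  0
  c 0  0  0  0  0  0
  d 0  0  0  0  1  1
  b 0  0  1  1  1  1
  a 0  1  1  1  1  2
LCS: 'da'
LCS length = 2

2


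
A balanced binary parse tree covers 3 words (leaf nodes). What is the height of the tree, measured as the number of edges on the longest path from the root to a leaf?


In a balanced binary tree with n leaves the deepest leaf is ceil(log2(n)) edges below the root.
log2(3) = 1.5850
ceil(1.5850) = 2
height (edges) = 2

2


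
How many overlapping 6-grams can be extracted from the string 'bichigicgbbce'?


String 'bichigicgbbce' has length L = 13.
Number of overlapping n-grams = L - n + 1
Substituting: 13 - 6 + 1 = 8

8


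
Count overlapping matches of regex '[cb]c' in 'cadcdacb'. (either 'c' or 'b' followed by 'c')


Pattern: [cb]c means either 'c' or 'b' followed by 'c'.
Scanning 'cadcdacb' position-by-position:
  Pos 0: window 'ca' -> no
  Pos 1: window 'ad' -> no
  Pos 2: window 'dc' -> no
  Pos 3: window 'cd' -> no
  Pos 4: window 'da' -> no
  Pos 5: window 'ac' -> no
  Pos 6: window 'cb' -> no
  Pos 7: window 'b' -> no
Total matches: 0

0


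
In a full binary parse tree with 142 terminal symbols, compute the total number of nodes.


Leaf nodes (terminals): 142
Internal nodes = n - 1 = 142 - 1 = 141
Total = leaves + internal = 142 + 141 = 283

283


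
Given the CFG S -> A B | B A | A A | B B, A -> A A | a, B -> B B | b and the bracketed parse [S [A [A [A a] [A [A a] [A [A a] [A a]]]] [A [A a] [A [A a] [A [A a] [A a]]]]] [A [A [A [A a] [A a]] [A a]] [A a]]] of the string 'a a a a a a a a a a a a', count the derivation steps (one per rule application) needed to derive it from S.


Every bracketed nonterminal node [X ...] in the tree is produced by exactly one rule application.
Reading the tree off as a leftmost derivation:
  Step 1: S  =>  A A   (applied S -> A A)
  Step 2: A A  =>  A A A   (applied A -> A A)
  Step 3: A A A  =>  A A A A   (applied A -> A A)
  Step 4: A A A A  =>  a A A A   (applied A -> a)
  Step 5: a A A A  =>  a A A A A   (applied A -> A A)
  Step 6: a A A A A  =>  a a A A A   (applied A -> a)
  Step 7: a a A A A  =>  a a A A A A   (applied A -> A A)
  Step 8: a a A A A A  =>  a a a A A A   (applied A -> a)
  Step 9: a a a A A A  =>  a a a a A A   (applied A -> a)
  Step 10: a a a a A A  =>  a a a a A A A   (applied A -> A A)
  Step 11: a a a a A A A  =>  a a a a a A A   (applied A -> a)
  Step 12: a a a a a A A  =>  a a a a a A A A   (applied A -> A A)
  Step 13: a a a a a A A A  =>  a a a a a a A A   (applied A -> a)
  Step 14: a a a a a a A A  =>  a a a a a a A A A   (applied A -> A A)
  Step 15: a a a a a a A A A  =>  a a a a a a a A A   (applied A -> a)
  Step 16: a a a a a a a A A  =>  a a a a a a a a A   (applied A -> a)
  Step 17: a a a a a a a a A  =>  a a a a a a a a A A   (applied A -> A A)
  Step 18: a a a a a a a a A A  =>  a a a a a a a a A A A   (applied A -> A A)
  Step 19: a a a a a a a a A A A  =>  a a a a a a a a A A A A   (applied A -> A A)
  Step 20: a a a a a a a a A A A A  =>  a a a a a a a a a A A A   (applied A -> a)
  Step 21: a a a a a a a a a A A A  =>  a a a a a a a a a a A A   (applied A -> a)
  Step 22: a a a a a a a a a a A A  =>  a a a a a a a a a a a A   (applied A -> a)
  Step 23: a a a a a a a a a a a A  =>  a a a a a a a a a a a a   (applied A -> a)
Final yield: a a a a a a a a a a a a
Total rewrite steps: 23

23


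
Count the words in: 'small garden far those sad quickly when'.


Counting words by splitting on spaces:
  Word 1: 'small'
  Word 2: 'garden'
  Word 3: 'far'
  Word 4: 'those'
  Word 5: 'sad'
  Word 6: 'quickly'
  Word 7: 'when'
Total words: 7

7


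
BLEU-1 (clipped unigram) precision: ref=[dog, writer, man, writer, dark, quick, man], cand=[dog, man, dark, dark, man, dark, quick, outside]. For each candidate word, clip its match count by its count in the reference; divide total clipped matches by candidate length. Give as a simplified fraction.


Reference word counts: {'dark': 1, 'dog': 1, 'man': 2, 'quick': 1, 'writer': 2}
Checking each candidate word (with clipping):
  'dog' -> in reference (ref count 1, used 1/1) -> match (matches: 1)
  'man' -> in reference (ref count 2, used 1/2) -> match (matches: 2)
  'dark' -> in reference (ref count 1, used 1/1) -> match (matches: 3)
  'dark' -> ref count 1 already used up (1/1) -> clipped, no match (matches: 3)
  'man' -> in reference (ref count 2, used 2/2) -> match (matches: 4)
  'dark' -> ref count 1 already used up (1/1) -> clipped, no match (matches: 4)
  'quick' -> in reference (ref count 1, used 1/1) -> match (matches: 5)
  'outside' -> not in reference -> no match (matches: 5)
Clipped matches: 5, Candidate length: 8
Precision = 5/8

5/8


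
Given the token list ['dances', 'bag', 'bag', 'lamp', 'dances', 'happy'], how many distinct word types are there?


Listing all tokens and tracking unique types:
  Token 1: 'dances' -> NEW (unique so far: 1)
  Token 2: 'bag' -> NEW (unique so far: 2)
  Token 3: 'bag' -> duplicate (unique so far: 2)
  Token 4: 'lamp' -> NEW (unique so far: 3)
  Token 5: 'dances' -> duplicate (unique so far: 3)
  Token 6: 'happy' -> NEW (unique so far: 4)
Unique types: ('bag', 'dances', 'happy', 'lamp')
Vocabulary size: 4

4


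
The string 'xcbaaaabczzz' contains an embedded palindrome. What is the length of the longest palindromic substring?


Scanning 'xcbaaaabczzz' for palindromic substrings.
Substring at positions 1-8: 'cbaaaabc'.
Check: reverse('cbaaaabc') = 'cbaaaabc' -> palindrome confirmed.
Neighbouring characters ('x' / 'z') break symmetry, so it cannot extend further.
No longer palindromic substring exists; longest length = 8

8


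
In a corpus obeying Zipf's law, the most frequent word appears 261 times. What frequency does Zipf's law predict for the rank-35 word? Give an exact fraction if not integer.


Zipf's law: freq(rank) = f1 / rank
f1 = 261, rank = 35
freq = 261 / 35
GCD(261, 35) = 1
Simplified: 261/35

261/35


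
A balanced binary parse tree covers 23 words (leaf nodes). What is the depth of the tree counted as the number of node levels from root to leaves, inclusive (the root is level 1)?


In a balanced binary tree with n leaves the deepest leaf is ceil(log2(n)) edges below the root,
so counting node levels inclusive of root and leaves gives ceil(log2(n)) + 1 levels.
log2(23) = 4.5236
ceil(4.5236) = 5
levels = 5 + 1 = 6

6


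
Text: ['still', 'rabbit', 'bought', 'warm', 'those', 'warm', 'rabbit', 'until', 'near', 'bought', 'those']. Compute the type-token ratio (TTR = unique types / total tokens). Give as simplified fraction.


Tokens: 11
Unique types: ('bought', 'near', 'rabbit', 'still', 'those', 'until', 'warm') = 7
TTR = 7/11
Already in lowest terms.

7/11


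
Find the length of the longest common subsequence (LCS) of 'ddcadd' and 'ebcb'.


DP table for LCS of 'ddcadd' and 'ebcb':
       e  b  c  b
    0  0  0  0  0
  d 0  0  0  0  0
  d 0  0  0  0  0
  c 0  0  0  1  1
  a 0  0  0  1  1
  d 0  0  0  1  1
  d 0  0  0  1  1
LCS: 'c'
LCS length = 1

1


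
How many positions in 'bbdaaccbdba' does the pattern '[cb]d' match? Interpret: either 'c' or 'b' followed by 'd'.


Pattern: [cb]d means either 'c' or 'b' followed by 'd'.
Scanning 'bbdaaccbdba' position-by-position:
  Pos 0: window 'bb' -> no
  Pos 1: window 'bd' -> MATCH
  Pos 2: window 'da' -> no
  Pos 3: window 'aa' -> no
  Pos 4: window 'ac' -> no
  Pos 5: window 'cc' -> no
  Pos 6: window 'cb' -> no
  Pos 7: window 'bd' -> MATCH
  Pos 8: window 'db' -> no
  Pos 9: window 'ba' -> no
  Pos 10: window 'a' -> no
Total matches: 2

2


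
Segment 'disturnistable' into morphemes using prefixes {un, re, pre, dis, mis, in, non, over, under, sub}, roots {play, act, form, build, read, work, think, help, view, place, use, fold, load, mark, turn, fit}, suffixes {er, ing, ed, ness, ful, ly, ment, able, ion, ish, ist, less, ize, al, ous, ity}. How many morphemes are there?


Segmenting 'disturnistable' against the inventory:
  'dis' -> prefix (morpheme 1)
  'turn' -> root (morpheme 2)
  'ist' -> suffix (morpheme 3)
  'able' -> suffix (morpheme 4)
Total morphemes: 4

4


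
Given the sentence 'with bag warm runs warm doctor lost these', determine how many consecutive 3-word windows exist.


Word trigrams from [8] words:
  Trigram 1: (with bag warm)
  Trigram 2: (bag warm runs)
  Trigram 3: (warm runs warm)
  Trigram 4: (runs warm doctor)
  Trigram 5: (warm doctor lost)
  Trigram 6: (doctor lost these)
Total word trigrams: 8 - 2 = 6

6


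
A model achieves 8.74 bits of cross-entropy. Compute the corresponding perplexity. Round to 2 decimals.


Perplexity formula: PP = 2^H
H = 8.74
PP = 2^8.74
Decompose: 2^8.74 = 2^8 * 2^0.74
2^8 = 256, 2^0.74 ~ 1.6701758
PP ~ 256 * 1.6701758 = 427.5650048
Rounded to 2 decimals: 427.57

427.57


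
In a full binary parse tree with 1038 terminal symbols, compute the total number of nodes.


Leaf nodes (terminals): 1038
Internal nodes = n - 1 = 1038 - 1 = 1037
Total = leaves + internal = 1038 + 1037 = 2075

2075


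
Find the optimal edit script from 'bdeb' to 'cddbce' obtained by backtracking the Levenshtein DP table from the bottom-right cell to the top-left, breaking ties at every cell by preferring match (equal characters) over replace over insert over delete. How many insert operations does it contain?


Edit distance = 4. Backtracking from cell (4, 6) with preference match > replace > insert > delete,
then listing the resulting alignment 'bdeb' -> 'cddbce' left to right:
  Step 1: replace b->c
  Step 2: keep 'd'
  Step 3: replace e->d
  Step 4: keep 'b'
  Step 5: insert 'c' [insertion #1]
  Step 6: insert 'e' [insertion #2]
Total insertions: 2

2


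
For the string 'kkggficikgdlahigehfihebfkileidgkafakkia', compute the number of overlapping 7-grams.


String 'kkggficikgdlahigehfihebfkileidgkafakkia' has length L = 39.
Number of overlapping n-grams = L - n + 1
Substituting: 39 - 7 + 1 = 33

33


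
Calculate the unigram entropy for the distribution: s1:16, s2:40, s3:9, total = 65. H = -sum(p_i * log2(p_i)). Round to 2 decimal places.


Computing entropy H = -sum(p_i * log2(p_i)):
  s1: p = 16/65 = 0.2462, -p*log2(p) = 0.4978
  s2: p = 40/65 = 0.6154, -p*log2(p) = 0.4310
  s3: p = 9/65 = 0.1385, -p*log2(p) = 0.3950
H = sum of terms = 1.3238
Rounded to 2 decimals: 1.32

1.32


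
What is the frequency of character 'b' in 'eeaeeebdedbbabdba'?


Scanning 'eeaeeebdedbbabdba' for 'b':
  Position 6: 'b' -> MATCH (count: 1)
  Position 10: 'b' -> MATCH (count: 2)
  Position 11: 'b' -> MATCH (count: 3)
  Position 13: 'b' -> MATCH (count: 4)
  Position 15: 'b' -> MATCH (count: 5)
Total occurrences of 'b': 5

5


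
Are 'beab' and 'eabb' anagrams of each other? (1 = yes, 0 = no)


Sort characters of 'beab': 'abbe'
Sort characters of 'eabb': 'abbe'
Sorted forms match -> they ARE anagrams
Result: 1

1


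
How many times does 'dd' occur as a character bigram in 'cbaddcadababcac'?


Scanning 'cbaddcadababcac' for bigram 'dd':
  Position 0: 'cb' -> no
  Position 1: 'ba' -> no
  Position 2: 'ad' -> no
  Position 3: 'dd' -> MATCH
  Position 4: 'dc' -> no
  Position 5: 'ca' -> no
  Position 6: 'ad' -> no
  Position 7: 'da' -> no
  Position 8: 'ab' -> no
  Position 9: 'ba' -> no
  Position 10: 'ab' -> no
  Position 11: 'bc' -> no
  Position 12: 'ca' -> no
  Position 13: 'ac' -> no
Total matches: 1

1


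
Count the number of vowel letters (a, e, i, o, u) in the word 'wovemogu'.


Scanning each character of 'wovemogu':
  Position 1: 'w' -> consonant (running count: 0)
  Position 2: 'o' -> vowel (running count: 1)
  Position 3: 'v' -> consonant (running count: 1)
  Position 4: 'e' -> vowel (running count: 2)
  Position 5: 'm' -> consonant (running count: 2)
  Position 6: 'o' -> vowel (running count: 3)
  Position 7: 'g' -> consonant (running count: 3)
  Position 8: 'u' -> vowel (running count: 4)
Total vowels: 4

4


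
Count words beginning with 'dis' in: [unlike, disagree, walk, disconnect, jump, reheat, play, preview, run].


Checking each word for prefix 'dis':
  'unlike' -> no (count: 0)
  'disagree' -> YES, starts with 'dis' (count: 1)
  'walk' -> no (count: 1)
  'disconnect' -> YES, starts with 'dis' (count: 2)
  'jump' -> no (count: 2)
  'reheat' -> no (count: 2)
  'play' -> no (count: 2)
  'preview' -> no (count: 2)
  'run' -> no (count: 2)
Total with prefix 'dis': 2

2


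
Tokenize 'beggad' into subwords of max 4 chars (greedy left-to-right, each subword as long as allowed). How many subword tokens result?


'beggad' has 6 characters.
Chunking with max size 4:
  Chunk 1: 'begg' (positions 0-3)
  Chunk 2: 'ad' (positions 4-5)
Total chunks: ceil(6 / 4) = 2

2


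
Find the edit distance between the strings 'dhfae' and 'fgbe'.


Building DP table for s1='dhfae' (len 5) and s2='fgbe' (len 4):
       f  g  b  e
    0  1  2  3  4
  d 1  1  2  3  4
  h 2  2  2  3  4
  f 3  2  3  3  4
  a 4  3  3  4  4
  e 5  4  4  4  4
Edit distance = dp[5][4] = 4

4


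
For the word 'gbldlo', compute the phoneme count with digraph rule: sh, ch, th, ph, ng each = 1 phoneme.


Parsing 'gbldlo' greedily, digraphs first:
  'g' -> consonant phoneme (phonemes so far: 1)
  'b' -> consonant phoneme (phonemes so far: 2)
  'l' -> consonant phoneme (phonemes so far: 3)
  'd' -> consonant phoneme (phonemes so far: 4)
  'l' -> consonant phoneme (phonemes so far: 5)
  'o' -> vowel phoneme (phonemes so far: 6)
Total phonemes: 6

6


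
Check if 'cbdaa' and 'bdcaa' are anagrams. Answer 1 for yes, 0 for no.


Sort characters of 'cbdaa': 'aabcd'
Sort characters of 'bdcaa': 'aabcd'
Sorted forms match -> they ARE anagrams
Result: 1

1


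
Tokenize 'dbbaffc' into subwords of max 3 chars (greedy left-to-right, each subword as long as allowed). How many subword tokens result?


'dbbaffc' has 7 characters.
Chunking with max size 3:
  Chunk 1: 'dbb' (positions 0-2)
  Chunk 2: 'aff' (positions 3-5)
  Chunk 3: 'c' (positions 6-6)
Total chunks: ceil(7 / 3) = 3

3


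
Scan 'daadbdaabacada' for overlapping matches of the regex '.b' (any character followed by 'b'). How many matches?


Pattern: .b means any character followed by 'b'.
Scanning 'daadbdaabacada' position-by-position:
  Pos 0: window 'da' -> no
  Pos 1: window 'aa' -> no
  Pos 2: window 'ad' -> no
  Pos 3: window 'db' -> MATCH
  Pos 4: window 'bd' -> no
  Pos 5: window 'da' -> no
  Pos 6: window 'aa' -> no
  Pos 7: window 'ab' -> MATCH
  Pos 8: window 'ba' -> no
  Pos 9: window 'ac' -> no
  Pos 10: window 'ca' -> no
  Pos 11: window 'ad' -> no
  Pos 12: window 'da' -> no
  Pos 13: window 'a' -> no
Total matches: 2

2


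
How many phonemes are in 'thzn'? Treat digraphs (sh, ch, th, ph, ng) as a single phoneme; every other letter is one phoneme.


Parsing 'thzn' greedily, digraphs first:
  'th' -> digraph (1 consonant phoneme) (phonemes so far: 1)
  'z' -> consonant phoneme (phonemes so far: 2)
  'n' -> consonant phoneme (phonemes so far: 3)
Total phonemes: 3

3


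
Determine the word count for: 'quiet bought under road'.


Counting words by splitting on spaces:
  Word 1: 'quiet'
  Word 2: 'bought'
  Word 3: 'under'
  Word 4: 'road'
Total words: 4

4


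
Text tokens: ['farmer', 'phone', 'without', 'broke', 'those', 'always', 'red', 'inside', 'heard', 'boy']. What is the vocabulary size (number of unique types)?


Listing all tokens and tracking unique types:
  Token 1: 'farmer' -> NEW (unique so far: 1)
  Token 2: 'phone' -> NEW (unique so far: 2)
  Token 3: 'without' -> NEW (unique so far: 3)
  Token 4: 'broke' -> NEW (unique so far: 4)
  Token 5: 'those' -> NEW (unique so far: 5)
  Token 6: 'always' -> NEW (unique so far: 6)
  Token 7: 'red' -> NEW (unique so far: 7)
  Token 8: 'inside' -> NEW (unique so far: 8)
  Token 9: 'heard' -> NEW (unique so far: 9)
  Token 10: 'boy' -> NEW (unique so far: 10)
Unique types: ('always', 'boy', 'broke', 'farmer', 'heard', 'inside', 'phone', 'red', 'those', 'without')
Vocabulary size: 10

10


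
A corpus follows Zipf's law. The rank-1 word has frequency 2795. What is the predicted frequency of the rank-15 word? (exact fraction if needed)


Zipf's law: freq(rank) = f1 / rank
f1 = 2795, rank = 15
freq = 2795 / 15
GCD(2795, 15) = 5
Simplified: 559/3

559/3


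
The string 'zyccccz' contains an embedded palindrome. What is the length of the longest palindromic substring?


Scanning 'zyccccz' for palindromic substrings.
Substring at positions 2-5: 'cccc'.
Check: reverse('cccc') = 'cccc' -> palindrome confirmed.
Neighbouring characters ('y' / 'z') break symmetry, so it cannot extend further.
No longer palindromic substring exists; longest length = 4

4


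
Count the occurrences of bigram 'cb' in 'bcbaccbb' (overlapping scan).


Scanning 'bcbaccbb' for bigram 'cb':
  Position 0: 'bc' -> no
  Position 1: 'cb' -> MATCH
  Position 2: 'ba' -> no
  Position 3: 'ac' -> no
  Position 4: 'cc' -> no
  Position 5: 'cb' -> MATCH
  Position 6: 'bb' -> no
Total matches: 2

2


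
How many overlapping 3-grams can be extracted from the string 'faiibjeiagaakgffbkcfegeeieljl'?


String 'faiibjeiagaakgffbkcfegeeieljl' has length L = 29.
Number of overlapping n-grams = L - n + 1
Substituting: 29 - 3 + 1 = 27

27


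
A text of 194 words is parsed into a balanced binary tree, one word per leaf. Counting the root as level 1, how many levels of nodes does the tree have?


In a balanced binary tree with n leaves the deepest leaf is ceil(log2(n)) edges below the root,
so counting node levels inclusive of root and leaves gives ceil(log2(n)) + 1 levels.
log2(194) = 7.5999
ceil(7.5999) = 8
levels = 8 + 1 = 9

9


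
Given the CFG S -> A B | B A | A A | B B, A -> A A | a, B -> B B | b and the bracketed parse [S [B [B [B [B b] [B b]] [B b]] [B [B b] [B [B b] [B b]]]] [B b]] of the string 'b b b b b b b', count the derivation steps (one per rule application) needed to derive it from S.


Every bracketed nonterminal node [X ...] in the tree is produced by exactly one rule application.
Reading the tree off as a leftmost derivation:
  Step 1: S  =>  B B   (applied S -> B B)
  Step 2: B B  =>  B B B   (applied B -> B B)
  Step 3: B B B  =>  B B B B   (applied B -> B B)
  Step 4: B B B B  =>  B B B B B   (applied B -> B B)
  Step 5: B B B B B  =>  b B B B B   (applied B -> b)
  Step 6: b B B B B  =>  b b B B B   (applied B -> b)
  Step 7: b b B B B  =>  b b b B B   (applied B -> b)
  Step 8: b b b B B  =>  b b b B B B   (applied B -> B B)
  Step 9: b b b B B B  =>  b b b b B B   (applied B -> b)
  Step 10: b b b b B B  =>  b b b b B B B   (applied B -> B B)
  Step 11: b b b b B B B  =>  b b b b b B B   (applied B -> b)
  Step 12: b b b b b B B  =>  b b b b b b B   (applied B -> b)
  Step 13: b b b b b b B  =>  b b b b b b b   (applied B -> b)
Final yield: b b b b b b b
Total rewrite steps: 13

13


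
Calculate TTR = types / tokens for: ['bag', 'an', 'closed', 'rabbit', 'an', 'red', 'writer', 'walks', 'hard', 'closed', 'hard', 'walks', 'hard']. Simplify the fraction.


Tokens: 13
Unique types: ('an', 'bag', 'closed', 'hard', 'rabbit', 'red', 'walks', 'writer') = 8
TTR = 8/13
Already in lowest terms.

8/13


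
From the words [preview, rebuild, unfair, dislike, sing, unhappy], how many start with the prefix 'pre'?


Checking each word for prefix 'pre':
  'preview' -> YES, starts with 'pre' (count: 1)
  'rebuild' -> no (count: 1)
  'unfair' -> no (count: 1)
  'dislike' -> no (count: 1)
  'sing' -> no (count: 1)
  'unhappy' -> no (count: 1)
Total with prefix 'pre': 1

1


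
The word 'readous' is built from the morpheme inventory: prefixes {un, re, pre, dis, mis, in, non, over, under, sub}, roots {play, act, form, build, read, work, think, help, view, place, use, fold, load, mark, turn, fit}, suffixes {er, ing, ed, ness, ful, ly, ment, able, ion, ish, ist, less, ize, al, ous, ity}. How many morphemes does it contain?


Segmenting 'readous' against the inventory:
  'read' -> root (morpheme 1)
  'ous' -> suffix (morpheme 2)
Total morphemes: 2

2


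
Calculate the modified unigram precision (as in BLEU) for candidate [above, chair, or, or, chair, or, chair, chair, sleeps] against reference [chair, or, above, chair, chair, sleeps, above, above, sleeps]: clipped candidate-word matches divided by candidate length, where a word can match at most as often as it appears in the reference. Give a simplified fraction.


Reference word counts: {'above': 3, 'chair': 3, 'or': 1, 'sleeps': 2}
Checking each candidate word (with clipping):
  'above' -> in reference (ref count 3, used 1/3) -> match (matches: 1)
  'chair' -> in reference (ref count 3, used 1/3) -> match (matches: 2)
  'or' -> in reference (ref count 1, used 1/1) -> match (matches: 3)
  'or' -> ref count 1 already used up (1/1) -> clipped, no match (matches: 3)
  'chair' -> in reference (ref count 3, used 2/3) -> match (matches: 4)
  'or' -> ref count 1 already used up (1/1) -> clipped, no match (matches: 4)
  'chair' -> in reference (ref count 3, used 3/3) -> match (matches: 5)
  'chair' -> ref count 3 already used up (3/3) -> clipped, no match (matches: 5)
  'sleeps' -> in reference (ref count 2, used 1/2) -> match (matches: 6)
Clipped matches: 6, Candidate length: 9
Precision = 6/9 = 2/3

2/3


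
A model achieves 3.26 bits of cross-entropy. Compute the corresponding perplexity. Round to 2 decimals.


Perplexity formula: PP = 2^H
H = 3.26
PP = 2^3.26
Decompose: 2^3.26 = 2^3 * 2^0.26
2^3 = 8, 2^0.26 ~ 1.1974787
PP ~ 8 * 1.1974787 = 9.5798296
Rounded to 2 decimals: 9.58

9.58


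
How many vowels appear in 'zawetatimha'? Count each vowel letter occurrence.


Scanning each character of 'zawetatimha':
  Position 1: 'z' -> consonant (running count: 0)
  Position 2: 'a' -> vowel (running count: 1)
  Position 3: 'w' -> consonant (running count: 1)
  Position 4: 'e' -> vowel (running count: 2)
  Position 5: 't' -> consonant (running count: 2)
  Position 6: 'a' -> vowel (running count: 3)
  Position 7: 't' -> consonant (running count: 3)
  Position 8: 'i' -> vowel (running count: 4)
  Position 9: 'm' -> consonant (running count: 4)
  Position 10: 'h' -> consonant (running count: 4)
  Position 11: 'a' -> vowel (running count: 5)
Total vowels: 5

5


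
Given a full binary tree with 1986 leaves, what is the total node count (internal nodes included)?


Leaf nodes (terminals): 1986
Internal nodes = n - 1 = 1986 - 1 = 1985
Total = leaves + internal = 1986 + 1985 = 3971

3971


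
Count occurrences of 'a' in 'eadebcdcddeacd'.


Scanning 'eadebcdcddeacd' for 'a':
  Position 1: 'a' -> MATCH (count: 1)
  Position 11: 'a' -> MATCH (count: 2)
Total occurrences of 'a': 2

2


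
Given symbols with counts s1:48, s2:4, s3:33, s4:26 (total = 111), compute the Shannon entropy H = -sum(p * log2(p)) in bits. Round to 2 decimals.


Computing entropy H = -sum(p_i * log2(p_i)):
  s1: p = 48/111 = 0.4324, -p*log2(p) = 0.5230
  s2: p = 4/111 = 0.0360, -p*log2(p) = 0.1728
  s3: p = 33/111 = 0.2973, -p*log2(p) = 0.5203
  s4: p = 26/111 = 0.2342, -p*log2(p) = 0.4905
H = sum of terms = 1.7066
Rounded to 2 decimals: 1.71

1.71


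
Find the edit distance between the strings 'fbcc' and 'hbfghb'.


Building DP table for s1='fbcc' (len 4) and s2='hbfghb' (len 6):
       h  b  f  g  h  b
    0  1  2  3  4  5  6
  f 1  1  2  2  3  4  5
  b 2  2  1  2  3  4  4
  c 3  3  2  2  3  4  5
  c 4  4  3  3  3  4  5
Edit distance = dp[4][6] = 5

5


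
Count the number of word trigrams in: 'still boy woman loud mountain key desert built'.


Word trigrams from [8] words:
  Trigram 1: (still boy woman)
  Trigram 2: (boy woman loud)
  Trigram 3: (woman loud mountain)
  Trigram 4: (loud mountain key)
  Trigram 5: (mountain key desert)
  Trigram 6: (key desert built)
Total word trigrams: 8 - 2 = 6

6


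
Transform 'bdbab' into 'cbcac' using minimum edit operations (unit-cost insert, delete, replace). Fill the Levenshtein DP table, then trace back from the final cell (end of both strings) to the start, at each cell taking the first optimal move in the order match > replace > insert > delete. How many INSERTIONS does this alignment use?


Edit distance = 4. Backtracking from cell (5, 5) with preference match > replace > insert > delete,
then listing the resulting alignment 'bdbab' -> 'cbcac' left to right:
  Step 1: replace b->c
  Step 2: replace d->b
  Step 3: replace b->c
  Step 4: keep 'a'
  Step 5: replace b->c
Total insertions: 0

0


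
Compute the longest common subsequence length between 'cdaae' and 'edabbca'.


DP table for LCS of 'cdaae' and 'edabbca':
       e  d  a  b  b  c  a
    0  0  0  0  0  0  0  0
  c 0  0  0  0  0  0  1  1
  d 0  0  1  1  1  1  1  1
  a 0  0  1  2  2  2  2  2
  a 0  0  1  2  2  2  2  3
  e 0  1  1  2  2  2  2  3
LCS: 'daa'
LCS length = 3

3


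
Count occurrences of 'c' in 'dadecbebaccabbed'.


Scanning 'dadecbebaccabbed' for 'c':
  Position 4: 'c' -> MATCH (count: 1)
  Position 9: 'c' -> MATCH (count: 2)
  Position 10: 'c' -> MATCH (count: 3)
Total occurrences of 'c': 3

3


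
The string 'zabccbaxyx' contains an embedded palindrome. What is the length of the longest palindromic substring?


Scanning 'zabccbaxyx' for palindromic substrings.
Substring at positions 1-6: 'abccba'.
Check: reverse('abccba') = 'abccba' -> palindrome confirmed.
Neighbouring characters ('z' / 'x') break symmetry, so it cannot extend further.
No longer palindromic substring exists; longest length = 6

6


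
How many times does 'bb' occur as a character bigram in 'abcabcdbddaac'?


Scanning 'abcabcdbddaac' for bigram 'bb':
  Position 0: 'ab' -> no
  Position 1: 'bc' -> no
  Position 2: 'ca' -> no
  Position 3: 'ab' -> no
  Position 4: 'bc' -> no
  Position 5: 'cd' -> no
  Position 6: 'db' -> no
  Position 7: 'bd' -> no
  Position 8: 'dd' -> no
  Position 9: 'da' -> no
  Position 10: 'aa' -> no
  Position 11: 'ac' -> no
Total matches: 0

0


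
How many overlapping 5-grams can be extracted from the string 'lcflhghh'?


String 'lcflhghh' has length L = 8.
Number of overlapping n-grams = L - n + 1
Substituting: 8 - 5 + 1 = 4

4


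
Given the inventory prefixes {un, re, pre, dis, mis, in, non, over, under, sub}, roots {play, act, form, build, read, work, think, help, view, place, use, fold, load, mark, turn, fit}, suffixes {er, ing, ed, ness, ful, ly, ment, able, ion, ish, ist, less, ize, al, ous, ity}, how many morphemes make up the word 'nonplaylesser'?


Segmenting 'nonplaylesser' against the inventory:
  'non' -> prefix (morpheme 1)
  'play' -> root (morpheme 2)
  'less' -> suffix (morpheme 3)
  'er' -> suffix (morpheme 4)
Total morphemes: 4

4


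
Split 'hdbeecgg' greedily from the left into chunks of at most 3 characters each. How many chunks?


'hdbeecgg' has 8 characters.
Chunking with max size 3:
  Chunk 1: 'hdb' (positions 0-2)
  Chunk 2: 'eec' (positions 3-5)
  Chunk 3: 'gg' (positions 6-7)
Total chunks: ceil(8 / 3) = 3

3


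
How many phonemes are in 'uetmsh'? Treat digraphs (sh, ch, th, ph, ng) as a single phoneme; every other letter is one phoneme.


Parsing 'uetmsh' greedily, digraphs first:
  'u' -> vowel phoneme (phonemes so far: 1)
  'e' -> vowel phoneme (phonemes so far: 2)
  't' -> consonant phoneme (phonemes so far: 3)
  'm' -> consonant phoneme (phonemes so far: 4)
  'sh' -> digraph (1 consonant phoneme) (phonemes so far: 5)
Total phonemes: 5

5
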